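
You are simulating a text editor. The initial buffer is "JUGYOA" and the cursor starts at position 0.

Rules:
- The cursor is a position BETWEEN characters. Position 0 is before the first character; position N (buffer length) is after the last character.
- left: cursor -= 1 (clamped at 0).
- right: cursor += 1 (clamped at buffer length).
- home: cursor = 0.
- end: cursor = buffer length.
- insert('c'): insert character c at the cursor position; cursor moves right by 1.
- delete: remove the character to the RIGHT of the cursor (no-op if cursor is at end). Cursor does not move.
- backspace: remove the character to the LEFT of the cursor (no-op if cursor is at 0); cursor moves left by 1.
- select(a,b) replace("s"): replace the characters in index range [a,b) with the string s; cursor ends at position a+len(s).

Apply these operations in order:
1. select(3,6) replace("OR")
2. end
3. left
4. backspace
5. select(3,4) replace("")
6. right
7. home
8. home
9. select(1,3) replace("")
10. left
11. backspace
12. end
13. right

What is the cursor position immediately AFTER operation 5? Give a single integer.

After op 1 (select(3,6) replace("OR")): buf='JUGOR' cursor=5
After op 2 (end): buf='JUGOR' cursor=5
After op 3 (left): buf='JUGOR' cursor=4
After op 4 (backspace): buf='JUGR' cursor=3
After op 5 (select(3,4) replace("")): buf='JUG' cursor=3

Answer: 3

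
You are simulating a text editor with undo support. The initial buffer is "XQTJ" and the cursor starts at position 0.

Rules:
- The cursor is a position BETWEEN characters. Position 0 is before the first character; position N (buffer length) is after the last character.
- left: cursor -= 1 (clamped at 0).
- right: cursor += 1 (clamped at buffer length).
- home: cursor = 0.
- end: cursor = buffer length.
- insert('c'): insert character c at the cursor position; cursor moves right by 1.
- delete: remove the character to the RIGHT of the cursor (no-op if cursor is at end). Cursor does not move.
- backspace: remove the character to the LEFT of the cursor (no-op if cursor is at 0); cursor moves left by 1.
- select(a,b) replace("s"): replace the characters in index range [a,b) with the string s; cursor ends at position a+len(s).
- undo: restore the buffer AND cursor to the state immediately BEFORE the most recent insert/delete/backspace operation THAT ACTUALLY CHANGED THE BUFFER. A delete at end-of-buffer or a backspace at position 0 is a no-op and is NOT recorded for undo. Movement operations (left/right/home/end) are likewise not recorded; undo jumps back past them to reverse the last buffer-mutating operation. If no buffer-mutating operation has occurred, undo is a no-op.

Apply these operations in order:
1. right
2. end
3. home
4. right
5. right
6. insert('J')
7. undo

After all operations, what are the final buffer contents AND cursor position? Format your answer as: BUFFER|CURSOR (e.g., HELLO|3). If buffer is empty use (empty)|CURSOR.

Answer: XQTJ|2

Derivation:
After op 1 (right): buf='XQTJ' cursor=1
After op 2 (end): buf='XQTJ' cursor=4
After op 3 (home): buf='XQTJ' cursor=0
After op 4 (right): buf='XQTJ' cursor=1
After op 5 (right): buf='XQTJ' cursor=2
After op 6 (insert('J')): buf='XQJTJ' cursor=3
After op 7 (undo): buf='XQTJ' cursor=2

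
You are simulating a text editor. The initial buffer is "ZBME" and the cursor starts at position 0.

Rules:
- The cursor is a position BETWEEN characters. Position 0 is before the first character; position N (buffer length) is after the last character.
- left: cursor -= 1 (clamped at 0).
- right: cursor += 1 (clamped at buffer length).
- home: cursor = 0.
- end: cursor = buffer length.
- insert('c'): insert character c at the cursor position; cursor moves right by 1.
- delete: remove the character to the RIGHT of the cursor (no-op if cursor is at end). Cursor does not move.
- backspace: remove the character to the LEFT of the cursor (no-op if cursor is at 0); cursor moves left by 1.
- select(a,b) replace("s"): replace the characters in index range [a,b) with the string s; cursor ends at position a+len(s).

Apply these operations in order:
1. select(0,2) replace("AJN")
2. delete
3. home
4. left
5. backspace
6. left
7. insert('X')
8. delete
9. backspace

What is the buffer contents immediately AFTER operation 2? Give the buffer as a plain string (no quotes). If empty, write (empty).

Answer: AJNE

Derivation:
After op 1 (select(0,2) replace("AJN")): buf='AJNME' cursor=3
After op 2 (delete): buf='AJNE' cursor=3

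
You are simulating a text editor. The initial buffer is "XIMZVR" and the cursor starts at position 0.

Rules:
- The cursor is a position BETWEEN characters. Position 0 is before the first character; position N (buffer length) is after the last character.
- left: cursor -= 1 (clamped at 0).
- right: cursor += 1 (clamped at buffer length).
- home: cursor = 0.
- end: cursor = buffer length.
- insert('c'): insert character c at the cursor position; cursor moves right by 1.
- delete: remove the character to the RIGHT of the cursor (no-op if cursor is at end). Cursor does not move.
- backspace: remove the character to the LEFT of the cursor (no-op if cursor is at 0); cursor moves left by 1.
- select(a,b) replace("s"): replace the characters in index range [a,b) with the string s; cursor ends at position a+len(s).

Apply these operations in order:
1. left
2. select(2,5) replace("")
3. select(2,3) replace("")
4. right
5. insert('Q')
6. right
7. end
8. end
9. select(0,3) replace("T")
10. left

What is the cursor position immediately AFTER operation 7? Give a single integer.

Answer: 3

Derivation:
After op 1 (left): buf='XIMZVR' cursor=0
After op 2 (select(2,5) replace("")): buf='XIR' cursor=2
After op 3 (select(2,3) replace("")): buf='XI' cursor=2
After op 4 (right): buf='XI' cursor=2
After op 5 (insert('Q')): buf='XIQ' cursor=3
After op 6 (right): buf='XIQ' cursor=3
After op 7 (end): buf='XIQ' cursor=3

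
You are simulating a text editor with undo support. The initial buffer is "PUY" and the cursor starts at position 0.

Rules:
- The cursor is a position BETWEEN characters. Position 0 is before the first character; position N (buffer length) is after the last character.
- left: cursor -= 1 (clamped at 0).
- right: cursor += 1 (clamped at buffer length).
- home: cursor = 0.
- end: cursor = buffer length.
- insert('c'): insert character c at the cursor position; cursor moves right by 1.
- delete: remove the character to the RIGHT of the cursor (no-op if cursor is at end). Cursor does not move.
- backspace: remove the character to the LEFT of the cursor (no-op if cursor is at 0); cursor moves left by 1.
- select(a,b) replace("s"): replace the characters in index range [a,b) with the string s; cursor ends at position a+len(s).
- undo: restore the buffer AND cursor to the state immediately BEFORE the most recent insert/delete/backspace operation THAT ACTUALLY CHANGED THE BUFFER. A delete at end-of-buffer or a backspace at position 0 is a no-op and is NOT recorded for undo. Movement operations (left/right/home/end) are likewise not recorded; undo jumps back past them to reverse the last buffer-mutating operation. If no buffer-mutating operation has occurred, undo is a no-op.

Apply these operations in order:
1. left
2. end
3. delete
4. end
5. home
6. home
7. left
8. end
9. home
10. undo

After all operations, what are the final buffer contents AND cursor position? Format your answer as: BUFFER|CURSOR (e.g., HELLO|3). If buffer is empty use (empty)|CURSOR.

Answer: PUY|0

Derivation:
After op 1 (left): buf='PUY' cursor=0
After op 2 (end): buf='PUY' cursor=3
After op 3 (delete): buf='PUY' cursor=3
After op 4 (end): buf='PUY' cursor=3
After op 5 (home): buf='PUY' cursor=0
After op 6 (home): buf='PUY' cursor=0
After op 7 (left): buf='PUY' cursor=0
After op 8 (end): buf='PUY' cursor=3
After op 9 (home): buf='PUY' cursor=0
After op 10 (undo): buf='PUY' cursor=0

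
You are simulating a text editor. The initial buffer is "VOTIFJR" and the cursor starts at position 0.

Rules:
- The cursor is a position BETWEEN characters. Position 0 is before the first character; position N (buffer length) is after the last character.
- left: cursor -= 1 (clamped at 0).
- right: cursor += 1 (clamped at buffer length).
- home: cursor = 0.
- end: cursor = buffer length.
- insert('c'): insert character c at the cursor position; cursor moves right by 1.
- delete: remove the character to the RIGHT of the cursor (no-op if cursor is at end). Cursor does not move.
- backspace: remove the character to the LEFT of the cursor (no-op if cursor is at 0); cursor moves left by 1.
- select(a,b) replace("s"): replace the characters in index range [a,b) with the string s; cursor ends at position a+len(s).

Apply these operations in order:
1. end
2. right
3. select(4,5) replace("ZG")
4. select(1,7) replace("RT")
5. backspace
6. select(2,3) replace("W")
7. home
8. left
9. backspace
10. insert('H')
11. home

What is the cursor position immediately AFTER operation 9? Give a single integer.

After op 1 (end): buf='VOTIFJR' cursor=7
After op 2 (right): buf='VOTIFJR' cursor=7
After op 3 (select(4,5) replace("ZG")): buf='VOTIZGJR' cursor=6
After op 4 (select(1,7) replace("RT")): buf='VRTR' cursor=3
After op 5 (backspace): buf='VRR' cursor=2
After op 6 (select(2,3) replace("W")): buf='VRW' cursor=3
After op 7 (home): buf='VRW' cursor=0
After op 8 (left): buf='VRW' cursor=0
After op 9 (backspace): buf='VRW' cursor=0

Answer: 0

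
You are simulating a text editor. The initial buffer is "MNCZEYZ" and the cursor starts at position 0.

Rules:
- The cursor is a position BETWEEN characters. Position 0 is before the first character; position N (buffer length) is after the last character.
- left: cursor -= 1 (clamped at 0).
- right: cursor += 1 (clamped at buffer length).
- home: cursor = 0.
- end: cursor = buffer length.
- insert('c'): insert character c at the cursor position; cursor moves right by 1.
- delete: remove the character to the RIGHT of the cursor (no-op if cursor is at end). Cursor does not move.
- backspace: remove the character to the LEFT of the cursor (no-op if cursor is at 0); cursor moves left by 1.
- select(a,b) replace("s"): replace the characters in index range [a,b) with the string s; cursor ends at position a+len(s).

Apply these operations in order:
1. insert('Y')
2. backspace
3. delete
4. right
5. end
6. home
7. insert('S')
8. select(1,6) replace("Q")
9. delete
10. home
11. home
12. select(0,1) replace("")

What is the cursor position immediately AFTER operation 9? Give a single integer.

After op 1 (insert('Y')): buf='YMNCZEYZ' cursor=1
After op 2 (backspace): buf='MNCZEYZ' cursor=0
After op 3 (delete): buf='NCZEYZ' cursor=0
After op 4 (right): buf='NCZEYZ' cursor=1
After op 5 (end): buf='NCZEYZ' cursor=6
After op 6 (home): buf='NCZEYZ' cursor=0
After op 7 (insert('S')): buf='SNCZEYZ' cursor=1
After op 8 (select(1,6) replace("Q")): buf='SQZ' cursor=2
After op 9 (delete): buf='SQ' cursor=2

Answer: 2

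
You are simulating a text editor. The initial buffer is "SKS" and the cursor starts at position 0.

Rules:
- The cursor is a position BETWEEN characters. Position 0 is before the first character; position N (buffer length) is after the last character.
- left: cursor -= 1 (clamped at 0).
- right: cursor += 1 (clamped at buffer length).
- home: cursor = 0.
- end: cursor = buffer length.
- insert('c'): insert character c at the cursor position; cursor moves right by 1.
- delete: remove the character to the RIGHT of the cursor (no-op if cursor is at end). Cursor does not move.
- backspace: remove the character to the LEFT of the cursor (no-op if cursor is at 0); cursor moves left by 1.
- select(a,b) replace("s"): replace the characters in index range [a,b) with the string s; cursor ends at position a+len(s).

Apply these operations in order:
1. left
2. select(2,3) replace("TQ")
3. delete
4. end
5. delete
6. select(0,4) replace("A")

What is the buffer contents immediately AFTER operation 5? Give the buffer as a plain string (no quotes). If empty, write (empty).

After op 1 (left): buf='SKS' cursor=0
After op 2 (select(2,3) replace("TQ")): buf='SKTQ' cursor=4
After op 3 (delete): buf='SKTQ' cursor=4
After op 4 (end): buf='SKTQ' cursor=4
After op 5 (delete): buf='SKTQ' cursor=4

Answer: SKTQ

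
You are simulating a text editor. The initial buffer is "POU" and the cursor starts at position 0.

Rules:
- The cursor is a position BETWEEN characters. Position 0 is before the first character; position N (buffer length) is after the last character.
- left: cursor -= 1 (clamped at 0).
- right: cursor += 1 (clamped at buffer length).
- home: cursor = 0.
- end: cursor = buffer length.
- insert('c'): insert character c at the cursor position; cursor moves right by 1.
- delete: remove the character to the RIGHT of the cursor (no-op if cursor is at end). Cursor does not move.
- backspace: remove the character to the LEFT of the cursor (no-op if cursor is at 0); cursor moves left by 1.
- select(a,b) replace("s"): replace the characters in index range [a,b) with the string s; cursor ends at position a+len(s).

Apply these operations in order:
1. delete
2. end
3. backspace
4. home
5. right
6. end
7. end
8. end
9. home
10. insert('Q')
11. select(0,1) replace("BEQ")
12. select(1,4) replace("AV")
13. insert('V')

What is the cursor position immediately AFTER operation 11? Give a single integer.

After op 1 (delete): buf='OU' cursor=0
After op 2 (end): buf='OU' cursor=2
After op 3 (backspace): buf='O' cursor=1
After op 4 (home): buf='O' cursor=0
After op 5 (right): buf='O' cursor=1
After op 6 (end): buf='O' cursor=1
After op 7 (end): buf='O' cursor=1
After op 8 (end): buf='O' cursor=1
After op 9 (home): buf='O' cursor=0
After op 10 (insert('Q')): buf='QO' cursor=1
After op 11 (select(0,1) replace("BEQ")): buf='BEQO' cursor=3

Answer: 3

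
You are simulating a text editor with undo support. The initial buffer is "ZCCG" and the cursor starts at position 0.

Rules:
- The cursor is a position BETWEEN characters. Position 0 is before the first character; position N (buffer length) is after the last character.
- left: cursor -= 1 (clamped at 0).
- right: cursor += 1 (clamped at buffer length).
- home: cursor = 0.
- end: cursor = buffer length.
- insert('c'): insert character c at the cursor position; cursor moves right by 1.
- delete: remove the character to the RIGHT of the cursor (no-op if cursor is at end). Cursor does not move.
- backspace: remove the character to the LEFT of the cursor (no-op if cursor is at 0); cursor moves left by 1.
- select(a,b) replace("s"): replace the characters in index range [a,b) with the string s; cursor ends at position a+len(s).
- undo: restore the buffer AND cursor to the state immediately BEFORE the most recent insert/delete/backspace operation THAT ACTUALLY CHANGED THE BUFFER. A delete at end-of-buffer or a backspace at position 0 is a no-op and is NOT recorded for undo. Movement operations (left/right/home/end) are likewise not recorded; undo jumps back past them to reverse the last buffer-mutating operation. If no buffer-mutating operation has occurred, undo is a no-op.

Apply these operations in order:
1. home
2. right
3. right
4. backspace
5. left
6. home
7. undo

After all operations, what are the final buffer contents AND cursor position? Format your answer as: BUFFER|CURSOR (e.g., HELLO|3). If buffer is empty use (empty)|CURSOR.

Answer: ZCCG|2

Derivation:
After op 1 (home): buf='ZCCG' cursor=0
After op 2 (right): buf='ZCCG' cursor=1
After op 3 (right): buf='ZCCG' cursor=2
After op 4 (backspace): buf='ZCG' cursor=1
After op 5 (left): buf='ZCG' cursor=0
After op 6 (home): buf='ZCG' cursor=0
After op 7 (undo): buf='ZCCG' cursor=2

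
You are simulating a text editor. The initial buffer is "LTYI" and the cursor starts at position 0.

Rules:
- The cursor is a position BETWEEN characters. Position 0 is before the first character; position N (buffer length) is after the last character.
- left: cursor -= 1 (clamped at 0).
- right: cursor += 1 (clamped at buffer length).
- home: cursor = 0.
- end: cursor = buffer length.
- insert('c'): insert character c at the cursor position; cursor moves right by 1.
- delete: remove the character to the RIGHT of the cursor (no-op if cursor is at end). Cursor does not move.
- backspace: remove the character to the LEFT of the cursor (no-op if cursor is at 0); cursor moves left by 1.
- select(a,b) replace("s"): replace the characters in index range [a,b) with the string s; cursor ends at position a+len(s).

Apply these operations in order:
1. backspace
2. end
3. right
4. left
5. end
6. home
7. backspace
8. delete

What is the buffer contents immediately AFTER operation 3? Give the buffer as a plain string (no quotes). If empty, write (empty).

After op 1 (backspace): buf='LTYI' cursor=0
After op 2 (end): buf='LTYI' cursor=4
After op 3 (right): buf='LTYI' cursor=4

Answer: LTYI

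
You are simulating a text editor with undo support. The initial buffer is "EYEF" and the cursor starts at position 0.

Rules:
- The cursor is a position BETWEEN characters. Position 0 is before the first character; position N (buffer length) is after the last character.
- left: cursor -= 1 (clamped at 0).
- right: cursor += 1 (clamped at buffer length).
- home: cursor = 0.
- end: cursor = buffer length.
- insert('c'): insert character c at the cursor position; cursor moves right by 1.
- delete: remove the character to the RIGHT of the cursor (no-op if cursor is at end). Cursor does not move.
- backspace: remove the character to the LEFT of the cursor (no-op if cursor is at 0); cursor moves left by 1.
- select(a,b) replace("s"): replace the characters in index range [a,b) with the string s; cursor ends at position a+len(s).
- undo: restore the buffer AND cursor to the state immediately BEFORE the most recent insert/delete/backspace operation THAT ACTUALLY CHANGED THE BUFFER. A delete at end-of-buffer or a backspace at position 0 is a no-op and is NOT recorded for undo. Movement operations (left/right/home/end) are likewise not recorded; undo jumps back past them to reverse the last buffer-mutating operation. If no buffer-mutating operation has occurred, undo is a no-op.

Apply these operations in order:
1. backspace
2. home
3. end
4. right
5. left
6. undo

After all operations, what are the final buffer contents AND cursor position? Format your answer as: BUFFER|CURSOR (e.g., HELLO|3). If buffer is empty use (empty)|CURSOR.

Answer: EYEF|3

Derivation:
After op 1 (backspace): buf='EYEF' cursor=0
After op 2 (home): buf='EYEF' cursor=0
After op 3 (end): buf='EYEF' cursor=4
After op 4 (right): buf='EYEF' cursor=4
After op 5 (left): buf='EYEF' cursor=3
After op 6 (undo): buf='EYEF' cursor=3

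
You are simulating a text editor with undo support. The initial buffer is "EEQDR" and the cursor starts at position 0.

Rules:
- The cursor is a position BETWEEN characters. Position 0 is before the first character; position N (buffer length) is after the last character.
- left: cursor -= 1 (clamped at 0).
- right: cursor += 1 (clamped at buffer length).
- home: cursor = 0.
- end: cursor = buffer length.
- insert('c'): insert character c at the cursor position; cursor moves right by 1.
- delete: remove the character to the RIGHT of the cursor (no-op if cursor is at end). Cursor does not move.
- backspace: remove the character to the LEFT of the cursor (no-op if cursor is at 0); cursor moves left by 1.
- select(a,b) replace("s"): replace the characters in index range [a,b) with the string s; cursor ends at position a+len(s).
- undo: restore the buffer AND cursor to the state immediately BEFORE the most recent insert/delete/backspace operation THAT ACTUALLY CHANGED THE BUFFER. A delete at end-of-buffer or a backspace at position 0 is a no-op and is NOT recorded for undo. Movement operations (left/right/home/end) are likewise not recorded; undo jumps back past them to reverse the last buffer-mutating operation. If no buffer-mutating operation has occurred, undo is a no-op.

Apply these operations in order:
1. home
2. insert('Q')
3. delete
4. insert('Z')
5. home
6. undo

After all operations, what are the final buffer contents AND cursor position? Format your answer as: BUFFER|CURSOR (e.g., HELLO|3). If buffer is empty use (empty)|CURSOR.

Answer: QEQDR|1

Derivation:
After op 1 (home): buf='EEQDR' cursor=0
After op 2 (insert('Q')): buf='QEEQDR' cursor=1
After op 3 (delete): buf='QEQDR' cursor=1
After op 4 (insert('Z')): buf='QZEQDR' cursor=2
After op 5 (home): buf='QZEQDR' cursor=0
After op 6 (undo): buf='QEQDR' cursor=1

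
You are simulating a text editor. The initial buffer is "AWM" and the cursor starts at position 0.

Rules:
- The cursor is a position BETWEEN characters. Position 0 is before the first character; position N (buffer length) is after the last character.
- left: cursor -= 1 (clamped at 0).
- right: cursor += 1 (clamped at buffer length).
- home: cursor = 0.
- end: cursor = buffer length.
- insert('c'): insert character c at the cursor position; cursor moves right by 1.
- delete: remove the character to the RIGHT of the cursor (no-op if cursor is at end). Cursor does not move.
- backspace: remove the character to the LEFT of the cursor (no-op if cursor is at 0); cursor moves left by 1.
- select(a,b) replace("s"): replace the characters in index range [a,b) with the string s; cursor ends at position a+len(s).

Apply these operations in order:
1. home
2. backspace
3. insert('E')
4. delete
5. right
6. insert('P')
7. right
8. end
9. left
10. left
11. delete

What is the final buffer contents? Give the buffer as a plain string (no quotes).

Answer: EWM

Derivation:
After op 1 (home): buf='AWM' cursor=0
After op 2 (backspace): buf='AWM' cursor=0
After op 3 (insert('E')): buf='EAWM' cursor=1
After op 4 (delete): buf='EWM' cursor=1
After op 5 (right): buf='EWM' cursor=2
After op 6 (insert('P')): buf='EWPM' cursor=3
After op 7 (right): buf='EWPM' cursor=4
After op 8 (end): buf='EWPM' cursor=4
After op 9 (left): buf='EWPM' cursor=3
After op 10 (left): buf='EWPM' cursor=2
After op 11 (delete): buf='EWM' cursor=2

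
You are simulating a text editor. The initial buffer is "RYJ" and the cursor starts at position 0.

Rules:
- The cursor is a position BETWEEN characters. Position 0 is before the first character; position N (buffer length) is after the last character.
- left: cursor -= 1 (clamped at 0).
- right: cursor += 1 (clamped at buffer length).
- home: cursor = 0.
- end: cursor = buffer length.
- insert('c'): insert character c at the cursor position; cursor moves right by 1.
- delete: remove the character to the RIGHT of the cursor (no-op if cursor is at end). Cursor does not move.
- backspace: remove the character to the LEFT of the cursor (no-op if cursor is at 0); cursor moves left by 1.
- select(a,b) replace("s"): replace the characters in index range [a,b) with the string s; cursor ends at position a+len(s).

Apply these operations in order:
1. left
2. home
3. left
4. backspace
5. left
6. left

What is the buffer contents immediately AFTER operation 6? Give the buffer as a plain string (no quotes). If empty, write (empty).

After op 1 (left): buf='RYJ' cursor=0
After op 2 (home): buf='RYJ' cursor=0
After op 3 (left): buf='RYJ' cursor=0
After op 4 (backspace): buf='RYJ' cursor=0
After op 5 (left): buf='RYJ' cursor=0
After op 6 (left): buf='RYJ' cursor=0

Answer: RYJ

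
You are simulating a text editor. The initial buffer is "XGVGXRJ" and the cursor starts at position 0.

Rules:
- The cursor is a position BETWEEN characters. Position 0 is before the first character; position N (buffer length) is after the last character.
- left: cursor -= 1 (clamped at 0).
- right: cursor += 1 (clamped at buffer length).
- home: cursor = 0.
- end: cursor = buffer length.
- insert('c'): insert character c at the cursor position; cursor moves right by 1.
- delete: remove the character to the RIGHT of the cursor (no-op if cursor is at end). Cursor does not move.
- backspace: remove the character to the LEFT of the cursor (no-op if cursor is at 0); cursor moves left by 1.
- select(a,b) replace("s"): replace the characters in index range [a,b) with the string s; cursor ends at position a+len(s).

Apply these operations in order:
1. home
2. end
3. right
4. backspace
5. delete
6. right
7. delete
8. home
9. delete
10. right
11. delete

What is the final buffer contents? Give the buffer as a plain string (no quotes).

After op 1 (home): buf='XGVGXRJ' cursor=0
After op 2 (end): buf='XGVGXRJ' cursor=7
After op 3 (right): buf='XGVGXRJ' cursor=7
After op 4 (backspace): buf='XGVGXR' cursor=6
After op 5 (delete): buf='XGVGXR' cursor=6
After op 6 (right): buf='XGVGXR' cursor=6
After op 7 (delete): buf='XGVGXR' cursor=6
After op 8 (home): buf='XGVGXR' cursor=0
After op 9 (delete): buf='GVGXR' cursor=0
After op 10 (right): buf='GVGXR' cursor=1
After op 11 (delete): buf='GGXR' cursor=1

Answer: GGXR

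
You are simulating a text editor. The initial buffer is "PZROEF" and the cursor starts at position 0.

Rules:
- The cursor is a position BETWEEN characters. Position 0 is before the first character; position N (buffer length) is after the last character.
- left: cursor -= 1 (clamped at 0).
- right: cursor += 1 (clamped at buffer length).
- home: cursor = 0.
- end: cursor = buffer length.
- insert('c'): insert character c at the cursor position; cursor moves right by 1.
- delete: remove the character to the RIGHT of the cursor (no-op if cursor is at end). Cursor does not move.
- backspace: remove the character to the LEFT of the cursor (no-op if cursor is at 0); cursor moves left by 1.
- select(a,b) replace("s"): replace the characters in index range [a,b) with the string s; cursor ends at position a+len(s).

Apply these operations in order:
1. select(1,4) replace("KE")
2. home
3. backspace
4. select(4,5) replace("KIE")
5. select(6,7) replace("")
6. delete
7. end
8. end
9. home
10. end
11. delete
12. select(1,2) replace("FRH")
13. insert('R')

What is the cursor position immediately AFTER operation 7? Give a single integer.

Answer: 6

Derivation:
After op 1 (select(1,4) replace("KE")): buf='PKEEF' cursor=3
After op 2 (home): buf='PKEEF' cursor=0
After op 3 (backspace): buf='PKEEF' cursor=0
After op 4 (select(4,5) replace("KIE")): buf='PKEEKIE' cursor=7
After op 5 (select(6,7) replace("")): buf='PKEEKI' cursor=6
After op 6 (delete): buf='PKEEKI' cursor=6
After op 7 (end): buf='PKEEKI' cursor=6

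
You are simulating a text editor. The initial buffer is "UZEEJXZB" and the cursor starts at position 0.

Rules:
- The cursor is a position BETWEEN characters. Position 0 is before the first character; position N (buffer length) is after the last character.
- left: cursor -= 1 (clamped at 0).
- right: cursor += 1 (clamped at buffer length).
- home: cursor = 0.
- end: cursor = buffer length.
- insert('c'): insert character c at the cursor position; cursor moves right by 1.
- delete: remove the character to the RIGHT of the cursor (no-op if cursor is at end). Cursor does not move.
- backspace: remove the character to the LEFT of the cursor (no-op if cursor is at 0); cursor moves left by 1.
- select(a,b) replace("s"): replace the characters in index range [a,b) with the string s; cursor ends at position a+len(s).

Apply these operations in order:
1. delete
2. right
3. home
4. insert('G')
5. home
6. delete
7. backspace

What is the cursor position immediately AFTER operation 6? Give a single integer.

Answer: 0

Derivation:
After op 1 (delete): buf='ZEEJXZB' cursor=0
After op 2 (right): buf='ZEEJXZB' cursor=1
After op 3 (home): buf='ZEEJXZB' cursor=0
After op 4 (insert('G')): buf='GZEEJXZB' cursor=1
After op 5 (home): buf='GZEEJXZB' cursor=0
After op 6 (delete): buf='ZEEJXZB' cursor=0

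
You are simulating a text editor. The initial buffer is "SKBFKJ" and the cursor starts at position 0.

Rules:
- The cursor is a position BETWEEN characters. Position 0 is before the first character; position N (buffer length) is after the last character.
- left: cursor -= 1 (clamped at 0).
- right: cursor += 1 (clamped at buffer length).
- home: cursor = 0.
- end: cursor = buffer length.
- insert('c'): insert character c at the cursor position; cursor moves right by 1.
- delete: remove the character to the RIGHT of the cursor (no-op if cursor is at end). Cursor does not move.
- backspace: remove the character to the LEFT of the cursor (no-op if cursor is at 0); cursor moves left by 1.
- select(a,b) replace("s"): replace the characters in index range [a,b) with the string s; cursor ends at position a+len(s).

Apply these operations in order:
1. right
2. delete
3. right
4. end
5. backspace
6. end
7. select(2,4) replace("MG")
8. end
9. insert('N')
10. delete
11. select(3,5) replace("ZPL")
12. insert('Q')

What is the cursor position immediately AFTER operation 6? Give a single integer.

Answer: 4

Derivation:
After op 1 (right): buf='SKBFKJ' cursor=1
After op 2 (delete): buf='SBFKJ' cursor=1
After op 3 (right): buf='SBFKJ' cursor=2
After op 4 (end): buf='SBFKJ' cursor=5
After op 5 (backspace): buf='SBFK' cursor=4
After op 6 (end): buf='SBFK' cursor=4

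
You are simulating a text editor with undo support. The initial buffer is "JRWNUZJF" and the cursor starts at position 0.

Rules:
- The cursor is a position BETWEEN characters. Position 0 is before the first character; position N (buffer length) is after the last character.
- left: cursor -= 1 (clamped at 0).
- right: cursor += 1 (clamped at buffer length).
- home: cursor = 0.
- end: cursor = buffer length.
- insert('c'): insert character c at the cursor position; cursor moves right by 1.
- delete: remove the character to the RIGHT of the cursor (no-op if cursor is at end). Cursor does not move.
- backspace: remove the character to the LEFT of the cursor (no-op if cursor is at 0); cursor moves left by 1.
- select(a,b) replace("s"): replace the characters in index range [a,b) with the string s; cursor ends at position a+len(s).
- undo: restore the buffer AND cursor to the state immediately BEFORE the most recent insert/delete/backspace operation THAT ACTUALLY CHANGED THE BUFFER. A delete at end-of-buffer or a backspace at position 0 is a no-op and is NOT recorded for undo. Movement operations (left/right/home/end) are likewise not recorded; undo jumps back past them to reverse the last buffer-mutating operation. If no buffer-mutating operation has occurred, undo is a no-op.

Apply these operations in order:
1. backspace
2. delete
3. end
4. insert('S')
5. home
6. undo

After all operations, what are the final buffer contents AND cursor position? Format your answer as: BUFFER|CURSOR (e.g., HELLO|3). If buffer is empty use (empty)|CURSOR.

After op 1 (backspace): buf='JRWNUZJF' cursor=0
After op 2 (delete): buf='RWNUZJF' cursor=0
After op 3 (end): buf='RWNUZJF' cursor=7
After op 4 (insert('S')): buf='RWNUZJFS' cursor=8
After op 5 (home): buf='RWNUZJFS' cursor=0
After op 6 (undo): buf='RWNUZJF' cursor=7

Answer: RWNUZJF|7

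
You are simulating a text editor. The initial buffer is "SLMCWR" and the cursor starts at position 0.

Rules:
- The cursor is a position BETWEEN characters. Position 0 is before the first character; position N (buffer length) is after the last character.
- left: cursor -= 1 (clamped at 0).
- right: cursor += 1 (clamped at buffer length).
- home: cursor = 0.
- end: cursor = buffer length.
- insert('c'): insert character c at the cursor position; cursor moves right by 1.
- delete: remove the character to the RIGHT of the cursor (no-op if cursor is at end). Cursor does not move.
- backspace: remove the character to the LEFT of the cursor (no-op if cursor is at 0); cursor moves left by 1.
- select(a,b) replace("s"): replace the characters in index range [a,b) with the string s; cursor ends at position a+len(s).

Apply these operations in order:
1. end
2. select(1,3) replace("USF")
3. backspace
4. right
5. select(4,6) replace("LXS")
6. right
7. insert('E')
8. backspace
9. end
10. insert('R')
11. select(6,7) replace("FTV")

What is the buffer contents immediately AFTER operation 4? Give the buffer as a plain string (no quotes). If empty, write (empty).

After op 1 (end): buf='SLMCWR' cursor=6
After op 2 (select(1,3) replace("USF")): buf='SUSFCWR' cursor=4
After op 3 (backspace): buf='SUSCWR' cursor=3
After op 4 (right): buf='SUSCWR' cursor=4

Answer: SUSCWR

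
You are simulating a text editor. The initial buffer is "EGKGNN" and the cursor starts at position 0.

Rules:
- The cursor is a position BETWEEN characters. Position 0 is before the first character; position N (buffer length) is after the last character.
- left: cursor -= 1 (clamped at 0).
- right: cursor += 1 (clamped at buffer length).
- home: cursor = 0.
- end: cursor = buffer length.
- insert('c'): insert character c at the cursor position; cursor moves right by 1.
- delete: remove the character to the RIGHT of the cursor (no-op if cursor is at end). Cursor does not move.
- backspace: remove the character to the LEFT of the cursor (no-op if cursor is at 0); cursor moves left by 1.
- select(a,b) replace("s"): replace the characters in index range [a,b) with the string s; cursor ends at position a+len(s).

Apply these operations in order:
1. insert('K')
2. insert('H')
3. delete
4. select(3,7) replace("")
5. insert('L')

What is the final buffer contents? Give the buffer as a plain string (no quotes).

Answer: KHGL

Derivation:
After op 1 (insert('K')): buf='KEGKGNN' cursor=1
After op 2 (insert('H')): buf='KHEGKGNN' cursor=2
After op 3 (delete): buf='KHGKGNN' cursor=2
After op 4 (select(3,7) replace("")): buf='KHG' cursor=3
After op 5 (insert('L')): buf='KHGL' cursor=4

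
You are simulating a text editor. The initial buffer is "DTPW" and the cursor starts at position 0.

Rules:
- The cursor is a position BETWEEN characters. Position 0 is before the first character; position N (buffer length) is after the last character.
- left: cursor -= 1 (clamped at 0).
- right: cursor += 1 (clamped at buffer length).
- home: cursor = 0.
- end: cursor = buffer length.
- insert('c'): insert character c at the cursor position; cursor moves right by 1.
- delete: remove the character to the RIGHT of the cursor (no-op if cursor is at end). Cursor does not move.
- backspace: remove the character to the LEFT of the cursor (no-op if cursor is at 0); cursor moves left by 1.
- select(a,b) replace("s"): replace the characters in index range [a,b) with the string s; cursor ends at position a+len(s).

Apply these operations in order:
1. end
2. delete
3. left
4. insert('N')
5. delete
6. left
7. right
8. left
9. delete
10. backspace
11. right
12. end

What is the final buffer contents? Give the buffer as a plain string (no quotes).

After op 1 (end): buf='DTPW' cursor=4
After op 2 (delete): buf='DTPW' cursor=4
After op 3 (left): buf='DTPW' cursor=3
After op 4 (insert('N')): buf='DTPNW' cursor=4
After op 5 (delete): buf='DTPN' cursor=4
After op 6 (left): buf='DTPN' cursor=3
After op 7 (right): buf='DTPN' cursor=4
After op 8 (left): buf='DTPN' cursor=3
After op 9 (delete): buf='DTP' cursor=3
After op 10 (backspace): buf='DT' cursor=2
After op 11 (right): buf='DT' cursor=2
After op 12 (end): buf='DT' cursor=2

Answer: DT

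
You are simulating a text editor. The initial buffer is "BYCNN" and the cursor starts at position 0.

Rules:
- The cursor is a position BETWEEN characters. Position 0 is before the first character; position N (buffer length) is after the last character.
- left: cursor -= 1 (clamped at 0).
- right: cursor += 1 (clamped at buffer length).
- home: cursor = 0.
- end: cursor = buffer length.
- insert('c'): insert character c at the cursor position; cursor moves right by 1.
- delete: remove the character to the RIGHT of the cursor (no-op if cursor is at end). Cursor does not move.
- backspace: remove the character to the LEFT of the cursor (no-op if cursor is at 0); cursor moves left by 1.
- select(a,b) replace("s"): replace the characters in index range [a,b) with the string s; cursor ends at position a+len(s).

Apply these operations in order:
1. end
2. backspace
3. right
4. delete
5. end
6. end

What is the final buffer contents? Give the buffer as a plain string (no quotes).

After op 1 (end): buf='BYCNN' cursor=5
After op 2 (backspace): buf='BYCN' cursor=4
After op 3 (right): buf='BYCN' cursor=4
After op 4 (delete): buf='BYCN' cursor=4
After op 5 (end): buf='BYCN' cursor=4
After op 6 (end): buf='BYCN' cursor=4

Answer: BYCN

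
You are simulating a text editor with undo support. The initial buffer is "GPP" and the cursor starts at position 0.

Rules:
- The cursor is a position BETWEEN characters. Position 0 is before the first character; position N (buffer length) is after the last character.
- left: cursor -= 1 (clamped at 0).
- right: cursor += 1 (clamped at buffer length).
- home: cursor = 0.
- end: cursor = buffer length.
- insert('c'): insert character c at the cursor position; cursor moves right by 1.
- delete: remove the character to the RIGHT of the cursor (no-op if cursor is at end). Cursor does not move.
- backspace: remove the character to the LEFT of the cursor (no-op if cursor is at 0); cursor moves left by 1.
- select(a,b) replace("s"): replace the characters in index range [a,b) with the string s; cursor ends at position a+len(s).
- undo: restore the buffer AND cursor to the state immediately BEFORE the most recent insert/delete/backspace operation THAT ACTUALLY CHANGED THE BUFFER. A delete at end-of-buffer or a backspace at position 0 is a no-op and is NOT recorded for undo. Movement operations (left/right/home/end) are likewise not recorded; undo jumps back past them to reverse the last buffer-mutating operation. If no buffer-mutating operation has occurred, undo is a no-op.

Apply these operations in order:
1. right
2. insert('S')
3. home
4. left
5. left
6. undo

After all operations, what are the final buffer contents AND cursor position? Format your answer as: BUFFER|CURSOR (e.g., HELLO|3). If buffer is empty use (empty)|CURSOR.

After op 1 (right): buf='GPP' cursor=1
After op 2 (insert('S')): buf='GSPP' cursor=2
After op 3 (home): buf='GSPP' cursor=0
After op 4 (left): buf='GSPP' cursor=0
After op 5 (left): buf='GSPP' cursor=0
After op 6 (undo): buf='GPP' cursor=1

Answer: GPP|1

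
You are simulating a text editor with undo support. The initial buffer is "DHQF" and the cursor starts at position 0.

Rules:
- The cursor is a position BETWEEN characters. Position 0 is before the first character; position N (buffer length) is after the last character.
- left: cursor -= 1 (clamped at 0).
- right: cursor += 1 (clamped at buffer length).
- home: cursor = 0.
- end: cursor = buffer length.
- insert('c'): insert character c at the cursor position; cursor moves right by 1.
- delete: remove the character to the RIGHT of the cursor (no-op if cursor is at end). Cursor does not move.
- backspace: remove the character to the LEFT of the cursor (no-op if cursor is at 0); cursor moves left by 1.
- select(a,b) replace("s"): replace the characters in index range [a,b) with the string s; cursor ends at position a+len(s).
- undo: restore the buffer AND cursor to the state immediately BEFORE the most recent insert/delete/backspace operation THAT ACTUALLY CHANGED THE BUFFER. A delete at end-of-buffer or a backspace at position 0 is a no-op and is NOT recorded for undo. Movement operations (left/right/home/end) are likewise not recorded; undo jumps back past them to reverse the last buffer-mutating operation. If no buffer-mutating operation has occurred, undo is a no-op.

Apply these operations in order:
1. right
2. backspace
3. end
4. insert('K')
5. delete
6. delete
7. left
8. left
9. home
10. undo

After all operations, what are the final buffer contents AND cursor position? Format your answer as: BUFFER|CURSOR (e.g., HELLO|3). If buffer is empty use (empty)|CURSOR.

After op 1 (right): buf='DHQF' cursor=1
After op 2 (backspace): buf='HQF' cursor=0
After op 3 (end): buf='HQF' cursor=3
After op 4 (insert('K')): buf='HQFK' cursor=4
After op 5 (delete): buf='HQFK' cursor=4
After op 6 (delete): buf='HQFK' cursor=4
After op 7 (left): buf='HQFK' cursor=3
After op 8 (left): buf='HQFK' cursor=2
After op 9 (home): buf='HQFK' cursor=0
After op 10 (undo): buf='HQF' cursor=3

Answer: HQF|3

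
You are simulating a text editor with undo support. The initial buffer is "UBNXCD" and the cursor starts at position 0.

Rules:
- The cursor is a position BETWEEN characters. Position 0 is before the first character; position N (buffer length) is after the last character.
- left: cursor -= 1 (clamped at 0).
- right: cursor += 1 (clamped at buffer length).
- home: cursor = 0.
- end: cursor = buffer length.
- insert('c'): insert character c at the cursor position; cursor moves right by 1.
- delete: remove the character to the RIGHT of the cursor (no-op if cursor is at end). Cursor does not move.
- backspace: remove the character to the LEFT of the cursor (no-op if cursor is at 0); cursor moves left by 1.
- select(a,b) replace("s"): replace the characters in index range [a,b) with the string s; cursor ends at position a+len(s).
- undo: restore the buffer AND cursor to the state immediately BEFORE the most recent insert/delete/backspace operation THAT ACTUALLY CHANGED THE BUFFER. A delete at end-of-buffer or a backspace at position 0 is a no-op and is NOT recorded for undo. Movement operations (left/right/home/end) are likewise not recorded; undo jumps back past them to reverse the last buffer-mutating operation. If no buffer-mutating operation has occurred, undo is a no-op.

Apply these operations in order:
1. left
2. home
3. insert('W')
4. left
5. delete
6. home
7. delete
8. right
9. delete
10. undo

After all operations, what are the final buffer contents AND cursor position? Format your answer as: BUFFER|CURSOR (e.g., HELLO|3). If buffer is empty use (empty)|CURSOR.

Answer: BNXCD|1

Derivation:
After op 1 (left): buf='UBNXCD' cursor=0
After op 2 (home): buf='UBNXCD' cursor=0
After op 3 (insert('W')): buf='WUBNXCD' cursor=1
After op 4 (left): buf='WUBNXCD' cursor=0
After op 5 (delete): buf='UBNXCD' cursor=0
After op 6 (home): buf='UBNXCD' cursor=0
After op 7 (delete): buf='BNXCD' cursor=0
After op 8 (right): buf='BNXCD' cursor=1
After op 9 (delete): buf='BXCD' cursor=1
After op 10 (undo): buf='BNXCD' cursor=1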